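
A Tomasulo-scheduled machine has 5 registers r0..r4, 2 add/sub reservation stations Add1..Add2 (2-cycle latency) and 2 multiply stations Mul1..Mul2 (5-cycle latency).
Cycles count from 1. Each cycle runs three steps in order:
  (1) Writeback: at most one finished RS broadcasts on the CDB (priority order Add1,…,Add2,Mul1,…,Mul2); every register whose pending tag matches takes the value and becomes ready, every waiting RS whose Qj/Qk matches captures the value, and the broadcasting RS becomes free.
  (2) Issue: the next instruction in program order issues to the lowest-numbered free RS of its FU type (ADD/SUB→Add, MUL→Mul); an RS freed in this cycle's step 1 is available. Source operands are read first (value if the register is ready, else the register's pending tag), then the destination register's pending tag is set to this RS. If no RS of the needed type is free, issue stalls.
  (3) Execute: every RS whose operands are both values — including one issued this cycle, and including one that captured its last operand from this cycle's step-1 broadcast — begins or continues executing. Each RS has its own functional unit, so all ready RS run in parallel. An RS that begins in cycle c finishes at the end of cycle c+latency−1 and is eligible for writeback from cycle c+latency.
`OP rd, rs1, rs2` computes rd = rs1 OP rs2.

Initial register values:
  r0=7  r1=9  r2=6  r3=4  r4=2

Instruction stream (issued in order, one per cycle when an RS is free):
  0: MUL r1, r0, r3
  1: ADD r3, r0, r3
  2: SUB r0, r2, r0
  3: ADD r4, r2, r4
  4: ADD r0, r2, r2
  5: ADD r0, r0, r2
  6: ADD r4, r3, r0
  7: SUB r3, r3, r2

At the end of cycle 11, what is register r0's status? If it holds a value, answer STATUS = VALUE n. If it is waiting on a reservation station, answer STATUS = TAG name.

cycle 1: issue MUL r1<-Mul1 // r0:7,r1:Mul1,r2:6,r3:4,r4:2
cycle 2: issue ADD r3<-Add1 // r0:7,r1:Mul1,r2:6,r3:Add1,r4:2
cycle 3: issue SUB r0<-Add2 // r0:Add2,r1:Mul1,r2:6,r3:Add1,r4:2
cycle 4: CDB Add1=11; issue ADD r4<-Add1 // r0:Add2,r1:Mul1,r2:6,r3:11,r4:Add1
cycle 5: CDB Add2=-1; issue ADD r0<-Add2 // r0:Add2,r1:Mul1,r2:6,r3:11,r4:Add1
cycle 6: CDB Add1=8; issue ADD r0<-Add1 // r0:Add1,r1:Mul1,r2:6,r3:11,r4:8
cycle 7: CDB Add2=12; issue ADD r4<-Add2 // r0:Add1,r1:Mul1,r2:6,r3:11,r4:Add2
cycle 8: CDB Mul1=28; stall // r0:Add1,r1:28,r2:6,r3:11,r4:Add2
cycle 9: CDB Add1=18; issue SUB r3<-Add1 // r0:18,r1:28,r2:6,r3:Add1,r4:Add2
cycle 10: - // r0:18,r1:28,r2:6,r3:Add1,r4:Add2
cycle 11: CDB Add1=5 // r0:18,r1:28,r2:6,r3:5,r4:Add2

STATUS = VALUE 18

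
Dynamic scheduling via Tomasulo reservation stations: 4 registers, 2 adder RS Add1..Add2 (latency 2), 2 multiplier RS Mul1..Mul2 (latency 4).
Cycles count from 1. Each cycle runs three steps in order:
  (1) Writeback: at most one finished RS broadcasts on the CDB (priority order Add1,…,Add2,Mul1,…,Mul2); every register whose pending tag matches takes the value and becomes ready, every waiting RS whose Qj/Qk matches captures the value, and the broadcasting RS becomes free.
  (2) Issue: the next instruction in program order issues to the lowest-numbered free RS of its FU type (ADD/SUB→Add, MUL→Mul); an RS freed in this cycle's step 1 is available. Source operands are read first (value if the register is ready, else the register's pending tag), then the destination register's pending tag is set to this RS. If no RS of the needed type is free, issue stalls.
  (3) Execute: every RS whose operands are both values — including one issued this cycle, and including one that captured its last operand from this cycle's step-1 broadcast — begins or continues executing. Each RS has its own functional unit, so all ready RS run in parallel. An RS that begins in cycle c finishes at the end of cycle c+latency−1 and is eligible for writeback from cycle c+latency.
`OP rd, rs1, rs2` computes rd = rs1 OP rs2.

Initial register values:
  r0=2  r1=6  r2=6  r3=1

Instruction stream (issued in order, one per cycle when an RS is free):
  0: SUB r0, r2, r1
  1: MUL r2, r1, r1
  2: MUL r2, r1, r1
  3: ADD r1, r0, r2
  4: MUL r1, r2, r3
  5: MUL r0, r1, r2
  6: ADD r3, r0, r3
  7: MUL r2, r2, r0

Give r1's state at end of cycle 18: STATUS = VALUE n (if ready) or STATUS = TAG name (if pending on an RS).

c1: issue SUB r0<-Add1 | r0:Add1,r1:6,r2:6,r3:1
c2: issue MUL r2<-Mul1 | r0:Add1,r1:6,r2:Mul1,r3:1
c3: CDB Add1=0; issue MUL r2<-Mul2 | r0:0,r1:6,r2:Mul2,r3:1
c4: issue ADD r1<-Add1 | r0:0,r1:Add1,r2:Mul2,r3:1
c5: stall | r0:0,r1:Add1,r2:Mul2,r3:1
c6: CDB Mul1=36; issue MUL r1<-Mul1 | r0:0,r1:Mul1,r2:Mul2,r3:1
c7: CDB Mul2=36; issue MUL r0<-Mul2 | r0:Mul2,r1:Mul1,r2:36,r3:1
c8: issue ADD r3<-Add2 | r0:Mul2,r1:Mul1,r2:36,r3:Add2
c9: CDB Add1=36; stall | r0:Mul2,r1:Mul1,r2:36,r3:Add2
c10: stall | r0:Mul2,r1:Mul1,r2:36,r3:Add2
c11: CDB Mul1=36; issue MUL r2<-Mul1 | r0:Mul2,r1:36,r2:Mul1,r3:Add2
c12: - | r0:Mul2,r1:36,r2:Mul1,r3:Add2
c13: - | r0:Mul2,r1:36,r2:Mul1,r3:Add2
c14: - | r0:Mul2,r1:36,r2:Mul1,r3:Add2
c15: CDB Mul2=1296 | r0:1296,r1:36,r2:Mul1,r3:Add2
c16: - | r0:1296,r1:36,r2:Mul1,r3:Add2
c17: CDB Add2=1297 | r0:1296,r1:36,r2:Mul1,r3:1297
c18: - | r0:1296,r1:36,r2:Mul1,r3:1297

STATUS = VALUE 36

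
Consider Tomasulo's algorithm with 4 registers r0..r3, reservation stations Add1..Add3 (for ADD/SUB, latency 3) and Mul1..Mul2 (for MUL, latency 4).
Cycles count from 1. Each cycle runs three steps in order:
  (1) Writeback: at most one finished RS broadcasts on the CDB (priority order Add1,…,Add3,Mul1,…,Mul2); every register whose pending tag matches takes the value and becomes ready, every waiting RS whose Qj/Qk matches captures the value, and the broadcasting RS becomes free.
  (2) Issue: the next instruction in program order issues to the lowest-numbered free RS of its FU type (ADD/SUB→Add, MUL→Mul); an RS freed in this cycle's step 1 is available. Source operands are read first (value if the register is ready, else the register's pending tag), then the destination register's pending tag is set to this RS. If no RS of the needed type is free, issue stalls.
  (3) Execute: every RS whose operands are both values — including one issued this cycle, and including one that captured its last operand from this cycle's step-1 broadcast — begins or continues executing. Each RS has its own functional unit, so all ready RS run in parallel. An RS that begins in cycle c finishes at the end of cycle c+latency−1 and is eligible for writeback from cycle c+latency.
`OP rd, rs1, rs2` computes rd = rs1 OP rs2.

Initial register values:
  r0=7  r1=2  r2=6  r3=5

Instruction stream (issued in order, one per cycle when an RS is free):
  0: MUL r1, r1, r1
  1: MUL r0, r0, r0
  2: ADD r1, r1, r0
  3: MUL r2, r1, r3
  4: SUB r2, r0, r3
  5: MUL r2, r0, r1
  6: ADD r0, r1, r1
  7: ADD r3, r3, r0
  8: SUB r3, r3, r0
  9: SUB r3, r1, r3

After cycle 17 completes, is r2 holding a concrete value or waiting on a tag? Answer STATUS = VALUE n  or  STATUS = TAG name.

STATUS = VALUE 2597

c1: issue MUL r1<-Mul1 | r0:7,r1:Mul1,r2:6,r3:5
c2: issue MUL r0<-Mul2 | r0:Mul2,r1:Mul1,r2:6,r3:5
c3: issue ADD r1<-Add1 | r0:Mul2,r1:Add1,r2:6,r3:5
c4: stall | r0:Mul2,r1:Add1,r2:6,r3:5
c5: CDB Mul1=4; issue MUL r2<-Mul1 | r0:Mul2,r1:Add1,r2:Mul1,r3:5
c6: CDB Mul2=49; issue SUB r2<-Add2 | r0:49,r1:Add1,r2:Add2,r3:5
c7: issue MUL r2<-Mul2 | r0:49,r1:Add1,r2:Mul2,r3:5
c8: issue ADD r0<-Add3 | r0:Add3,r1:Add1,r2:Mul2,r3:5
c9: CDB Add1=53; issue ADD r3<-Add1 | r0:Add3,r1:53,r2:Mul2,r3:Add1
c10: CDB Add2=44; issue SUB r3<-Add2 | r0:Add3,r1:53,r2:Mul2,r3:Add2
c11: stall | r0:Add3,r1:53,r2:Mul2,r3:Add2
c12: CDB Add3=106; issue SUB r3<-Add3 | r0:106,r1:53,r2:Mul2,r3:Add3
c13: CDB Mul1=265 | r0:106,r1:53,r2:Mul2,r3:Add3
c14: CDB Mul2=2597 | r0:106,r1:53,r2:2597,r3:Add3
c15: CDB Add1=111 | r0:106,r1:53,r2:2597,r3:Add3
c16: - | r0:106,r1:53,r2:2597,r3:Add3
c17: - | r0:106,r1:53,r2:2597,r3:Add3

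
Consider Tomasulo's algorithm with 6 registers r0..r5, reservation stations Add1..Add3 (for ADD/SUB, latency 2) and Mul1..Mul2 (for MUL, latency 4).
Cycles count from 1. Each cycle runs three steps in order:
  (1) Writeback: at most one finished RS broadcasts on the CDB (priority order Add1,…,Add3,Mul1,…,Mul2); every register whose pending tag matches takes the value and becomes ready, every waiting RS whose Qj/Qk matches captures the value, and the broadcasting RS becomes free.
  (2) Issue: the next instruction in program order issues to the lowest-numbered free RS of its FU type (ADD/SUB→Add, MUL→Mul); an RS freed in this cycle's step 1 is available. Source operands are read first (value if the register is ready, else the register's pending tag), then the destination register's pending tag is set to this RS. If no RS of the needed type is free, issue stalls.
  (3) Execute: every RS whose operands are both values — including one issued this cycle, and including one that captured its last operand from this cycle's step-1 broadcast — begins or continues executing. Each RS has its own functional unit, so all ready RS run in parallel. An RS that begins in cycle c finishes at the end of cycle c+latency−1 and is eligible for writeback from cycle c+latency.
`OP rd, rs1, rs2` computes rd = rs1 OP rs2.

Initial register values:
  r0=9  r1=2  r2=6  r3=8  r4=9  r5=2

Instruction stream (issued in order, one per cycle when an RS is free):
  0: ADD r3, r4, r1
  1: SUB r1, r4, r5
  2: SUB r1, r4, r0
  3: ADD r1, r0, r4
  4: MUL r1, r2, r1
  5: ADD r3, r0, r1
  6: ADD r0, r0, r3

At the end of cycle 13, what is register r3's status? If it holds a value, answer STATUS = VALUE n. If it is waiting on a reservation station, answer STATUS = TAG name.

STATUS = VALUE 117

  c1: issue ADD r3<-Add1  regs: r0:9,r1:2,r2:6,r3:Add1,r4:9,r5:2
  c2: issue SUB r1<-Add2  regs: r0:9,r1:Add2,r2:6,r3:Add1,r4:9,r5:2
  c3: CDB Add1=11; issue SUB r1<-Add1  regs: r0:9,r1:Add1,r2:6,r3:11,r4:9,r5:2
  c4: CDB Add2=7; issue ADD r1<-Add2  regs: r0:9,r1:Add2,r2:6,r3:11,r4:9,r5:2
  c5: CDB Add1=0; issue MUL r1<-Mul1  regs: r0:9,r1:Mul1,r2:6,r3:11,r4:9,r5:2
  c6: CDB Add2=18; issue ADD r3<-Add1  regs: r0:9,r1:Mul1,r2:6,r3:Add1,r4:9,r5:2
  c7: issue ADD r0<-Add2  regs: r0:Add2,r1:Mul1,r2:6,r3:Add1,r4:9,r5:2
  c8: -  regs: r0:Add2,r1:Mul1,r2:6,r3:Add1,r4:9,r5:2
  c9: -  regs: r0:Add2,r1:Mul1,r2:6,r3:Add1,r4:9,r5:2
  c10: CDB Mul1=108  regs: r0:Add2,r1:108,r2:6,r3:Add1,r4:9,r5:2
  c11: -  regs: r0:Add2,r1:108,r2:6,r3:Add1,r4:9,r5:2
  c12: CDB Add1=117  regs: r0:Add2,r1:108,r2:6,r3:117,r4:9,r5:2
  c13: -  regs: r0:Add2,r1:108,r2:6,r3:117,r4:9,r5:2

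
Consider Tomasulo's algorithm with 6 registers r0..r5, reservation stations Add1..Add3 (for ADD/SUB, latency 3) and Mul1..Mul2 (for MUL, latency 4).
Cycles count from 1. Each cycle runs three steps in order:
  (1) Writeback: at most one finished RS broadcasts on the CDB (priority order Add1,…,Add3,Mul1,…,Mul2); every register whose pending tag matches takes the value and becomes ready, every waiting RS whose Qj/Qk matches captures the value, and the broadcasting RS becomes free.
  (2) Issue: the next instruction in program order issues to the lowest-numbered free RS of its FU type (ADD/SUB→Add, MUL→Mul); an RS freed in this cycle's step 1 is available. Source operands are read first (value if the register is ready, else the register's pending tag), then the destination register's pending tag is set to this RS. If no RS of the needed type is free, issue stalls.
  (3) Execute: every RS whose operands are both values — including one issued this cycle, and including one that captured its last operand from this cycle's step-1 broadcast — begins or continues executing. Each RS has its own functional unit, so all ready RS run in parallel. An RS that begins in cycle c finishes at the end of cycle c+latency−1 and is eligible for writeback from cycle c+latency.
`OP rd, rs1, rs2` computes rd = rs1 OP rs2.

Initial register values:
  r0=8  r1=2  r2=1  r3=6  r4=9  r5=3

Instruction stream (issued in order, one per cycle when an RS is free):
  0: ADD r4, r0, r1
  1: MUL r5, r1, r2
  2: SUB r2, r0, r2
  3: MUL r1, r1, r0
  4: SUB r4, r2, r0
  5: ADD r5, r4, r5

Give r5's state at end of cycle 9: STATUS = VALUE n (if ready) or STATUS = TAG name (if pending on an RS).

STATUS = TAG Add2

cycle 1: issue ADD r4<-Add1 // r0:8,r1:2,r2:1,r3:6,r4:Add1,r5:3
cycle 2: issue MUL r5<-Mul1 // r0:8,r1:2,r2:1,r3:6,r4:Add1,r5:Mul1
cycle 3: issue SUB r2<-Add2 // r0:8,r1:2,r2:Add2,r3:6,r4:Add1,r5:Mul1
cycle 4: CDB Add1=10; issue MUL r1<-Mul2 // r0:8,r1:Mul2,r2:Add2,r3:6,r4:10,r5:Mul1
cycle 5: issue SUB r4<-Add1 // r0:8,r1:Mul2,r2:Add2,r3:6,r4:Add1,r5:Mul1
cycle 6: CDB Add2=7; issue ADD r5<-Add2 // r0:8,r1:Mul2,r2:7,r3:6,r4:Add1,r5:Add2
cycle 7: CDB Mul1=2 // r0:8,r1:Mul2,r2:7,r3:6,r4:Add1,r5:Add2
cycle 8: CDB Mul2=16 // r0:8,r1:16,r2:7,r3:6,r4:Add1,r5:Add2
cycle 9: CDB Add1=-1 // r0:8,r1:16,r2:7,r3:6,r4:-1,r5:Add2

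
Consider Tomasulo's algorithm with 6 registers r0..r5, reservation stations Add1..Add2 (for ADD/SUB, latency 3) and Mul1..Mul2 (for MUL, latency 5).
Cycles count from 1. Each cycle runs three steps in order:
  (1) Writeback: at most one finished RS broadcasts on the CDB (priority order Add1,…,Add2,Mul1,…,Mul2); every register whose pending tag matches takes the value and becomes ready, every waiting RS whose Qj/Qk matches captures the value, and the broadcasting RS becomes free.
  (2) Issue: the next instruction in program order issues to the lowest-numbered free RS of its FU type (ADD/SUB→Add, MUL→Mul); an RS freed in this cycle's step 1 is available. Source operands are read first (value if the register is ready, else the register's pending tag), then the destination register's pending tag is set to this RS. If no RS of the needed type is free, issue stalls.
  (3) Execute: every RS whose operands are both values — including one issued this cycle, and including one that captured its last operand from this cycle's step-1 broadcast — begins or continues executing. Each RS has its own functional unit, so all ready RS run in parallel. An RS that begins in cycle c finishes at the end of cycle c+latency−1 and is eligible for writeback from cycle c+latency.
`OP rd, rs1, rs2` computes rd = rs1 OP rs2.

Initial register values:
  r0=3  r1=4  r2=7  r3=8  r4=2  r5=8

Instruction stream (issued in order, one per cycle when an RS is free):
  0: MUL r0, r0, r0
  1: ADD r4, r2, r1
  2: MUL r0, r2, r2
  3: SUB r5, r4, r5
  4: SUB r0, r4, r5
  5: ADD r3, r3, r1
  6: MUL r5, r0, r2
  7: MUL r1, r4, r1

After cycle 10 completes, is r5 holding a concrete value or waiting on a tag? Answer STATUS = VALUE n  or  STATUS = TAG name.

cycle 1: issue MUL r0<-Mul1 // r0:Mul1,r1:4,r2:7,r3:8,r4:2,r5:8
cycle 2: issue ADD r4<-Add1 // r0:Mul1,r1:4,r2:7,r3:8,r4:Add1,r5:8
cycle 3: issue MUL r0<-Mul2 // r0:Mul2,r1:4,r2:7,r3:8,r4:Add1,r5:8
cycle 4: issue SUB r5<-Add2 // r0:Mul2,r1:4,r2:7,r3:8,r4:Add1,r5:Add2
cycle 5: CDB Add1=11; issue SUB r0<-Add1 // r0:Add1,r1:4,r2:7,r3:8,r4:11,r5:Add2
cycle 6: CDB Mul1=9; stall // r0:Add1,r1:4,r2:7,r3:8,r4:11,r5:Add2
cycle 7: stall // r0:Add1,r1:4,r2:7,r3:8,r4:11,r5:Add2
cycle 8: CDB Add2=3; issue ADD r3<-Add2 // r0:Add1,r1:4,r2:7,r3:Add2,r4:11,r5:3
cycle 9: CDB Mul2=49; issue MUL r5<-Mul1 // r0:Add1,r1:4,r2:7,r3:Add2,r4:11,r5:Mul1
cycle 10: issue MUL r1<-Mul2 // r0:Add1,r1:Mul2,r2:7,r3:Add2,r4:11,r5:Mul1

STATUS = TAG Mul1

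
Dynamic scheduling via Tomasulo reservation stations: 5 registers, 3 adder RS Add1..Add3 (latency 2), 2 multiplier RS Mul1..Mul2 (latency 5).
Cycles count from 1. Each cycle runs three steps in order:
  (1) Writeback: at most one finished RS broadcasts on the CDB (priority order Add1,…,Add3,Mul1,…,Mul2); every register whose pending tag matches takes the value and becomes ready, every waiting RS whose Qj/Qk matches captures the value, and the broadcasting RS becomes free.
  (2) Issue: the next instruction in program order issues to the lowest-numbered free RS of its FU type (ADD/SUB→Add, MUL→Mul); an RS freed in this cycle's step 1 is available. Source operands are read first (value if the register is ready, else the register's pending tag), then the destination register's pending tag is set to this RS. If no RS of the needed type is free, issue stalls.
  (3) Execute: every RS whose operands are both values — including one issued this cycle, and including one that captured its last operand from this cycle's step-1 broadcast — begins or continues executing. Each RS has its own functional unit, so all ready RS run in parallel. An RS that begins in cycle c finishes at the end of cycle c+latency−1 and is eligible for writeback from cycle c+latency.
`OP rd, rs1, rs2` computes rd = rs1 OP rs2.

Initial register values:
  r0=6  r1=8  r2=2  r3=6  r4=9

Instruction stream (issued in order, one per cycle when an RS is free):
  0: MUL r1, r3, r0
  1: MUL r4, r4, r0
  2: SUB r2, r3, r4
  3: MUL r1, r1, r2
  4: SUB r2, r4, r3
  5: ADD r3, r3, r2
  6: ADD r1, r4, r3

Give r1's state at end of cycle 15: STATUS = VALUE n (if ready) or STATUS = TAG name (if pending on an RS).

STATUS = VALUE 108

  c1: issue MUL r1<-Mul1  regs: r0:6,r1:Mul1,r2:2,r3:6,r4:9
  c2: issue MUL r4<-Mul2  regs: r0:6,r1:Mul1,r2:2,r3:6,r4:Mul2
  c3: issue SUB r2<-Add1  regs: r0:6,r1:Mul1,r2:Add1,r3:6,r4:Mul2
  c4: stall  regs: r0:6,r1:Mul1,r2:Add1,r3:6,r4:Mul2
  c5: stall  regs: r0:6,r1:Mul1,r2:Add1,r3:6,r4:Mul2
  c6: CDB Mul1=36; issue MUL r1<-Mul1  regs: r0:6,r1:Mul1,r2:Add1,r3:6,r4:Mul2
  c7: CDB Mul2=54; issue SUB r2<-Add2  regs: r0:6,r1:Mul1,r2:Add2,r3:6,r4:54
  c8: issue ADD r3<-Add3  regs: r0:6,r1:Mul1,r2:Add2,r3:Add3,r4:54
  c9: CDB Add1=-48; issue ADD r1<-Add1  regs: r0:6,r1:Add1,r2:Add2,r3:Add3,r4:54
  c10: CDB Add2=48  regs: r0:6,r1:Add1,r2:48,r3:Add3,r4:54
  c11: -  regs: r0:6,r1:Add1,r2:48,r3:Add3,r4:54
  c12: CDB Add3=54  regs: r0:6,r1:Add1,r2:48,r3:54,r4:54
  c13: -  regs: r0:6,r1:Add1,r2:48,r3:54,r4:54
  c14: CDB Add1=108  regs: r0:6,r1:108,r2:48,r3:54,r4:54
  c15: CDB Mul1=-1728  regs: r0:6,r1:108,r2:48,r3:54,r4:54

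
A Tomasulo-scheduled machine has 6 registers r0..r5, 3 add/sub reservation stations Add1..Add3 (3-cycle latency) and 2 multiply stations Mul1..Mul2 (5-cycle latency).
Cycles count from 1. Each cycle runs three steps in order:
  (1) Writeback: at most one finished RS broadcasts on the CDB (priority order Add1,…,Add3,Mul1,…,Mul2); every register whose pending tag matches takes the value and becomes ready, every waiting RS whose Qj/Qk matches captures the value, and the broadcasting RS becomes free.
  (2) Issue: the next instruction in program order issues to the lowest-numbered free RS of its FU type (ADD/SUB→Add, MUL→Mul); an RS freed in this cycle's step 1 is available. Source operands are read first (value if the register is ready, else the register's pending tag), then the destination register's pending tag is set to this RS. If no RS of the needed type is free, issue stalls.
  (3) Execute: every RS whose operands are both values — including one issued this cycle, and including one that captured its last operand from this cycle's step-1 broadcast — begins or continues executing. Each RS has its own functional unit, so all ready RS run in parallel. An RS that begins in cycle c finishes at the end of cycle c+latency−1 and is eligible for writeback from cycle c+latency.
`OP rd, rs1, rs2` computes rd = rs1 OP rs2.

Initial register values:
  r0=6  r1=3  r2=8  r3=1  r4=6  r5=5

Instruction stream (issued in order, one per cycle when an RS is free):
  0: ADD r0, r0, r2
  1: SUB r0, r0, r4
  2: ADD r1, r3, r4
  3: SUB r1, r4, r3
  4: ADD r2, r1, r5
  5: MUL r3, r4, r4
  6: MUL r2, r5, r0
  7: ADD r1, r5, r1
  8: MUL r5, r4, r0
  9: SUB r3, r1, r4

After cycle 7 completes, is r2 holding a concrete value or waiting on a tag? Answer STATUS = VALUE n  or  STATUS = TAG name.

STATUS = TAG Add3

  c1: issue ADD r0<-Add1  regs: r0:Add1,r1:3,r2:8,r3:1,r4:6,r5:5
  c2: issue SUB r0<-Add2  regs: r0:Add2,r1:3,r2:8,r3:1,r4:6,r5:5
  c3: issue ADD r1<-Add3  regs: r0:Add2,r1:Add3,r2:8,r3:1,r4:6,r5:5
  c4: CDB Add1=14; issue SUB r1<-Add1  regs: r0:Add2,r1:Add1,r2:8,r3:1,r4:6,r5:5
  c5: stall  regs: r0:Add2,r1:Add1,r2:8,r3:1,r4:6,r5:5
  c6: CDB Add3=7; issue ADD r2<-Add3  regs: r0:Add2,r1:Add1,r2:Add3,r3:1,r4:6,r5:5
  c7: CDB Add1=5; issue MUL r3<-Mul1  regs: r0:Add2,r1:5,r2:Add3,r3:Mul1,r4:6,r5:5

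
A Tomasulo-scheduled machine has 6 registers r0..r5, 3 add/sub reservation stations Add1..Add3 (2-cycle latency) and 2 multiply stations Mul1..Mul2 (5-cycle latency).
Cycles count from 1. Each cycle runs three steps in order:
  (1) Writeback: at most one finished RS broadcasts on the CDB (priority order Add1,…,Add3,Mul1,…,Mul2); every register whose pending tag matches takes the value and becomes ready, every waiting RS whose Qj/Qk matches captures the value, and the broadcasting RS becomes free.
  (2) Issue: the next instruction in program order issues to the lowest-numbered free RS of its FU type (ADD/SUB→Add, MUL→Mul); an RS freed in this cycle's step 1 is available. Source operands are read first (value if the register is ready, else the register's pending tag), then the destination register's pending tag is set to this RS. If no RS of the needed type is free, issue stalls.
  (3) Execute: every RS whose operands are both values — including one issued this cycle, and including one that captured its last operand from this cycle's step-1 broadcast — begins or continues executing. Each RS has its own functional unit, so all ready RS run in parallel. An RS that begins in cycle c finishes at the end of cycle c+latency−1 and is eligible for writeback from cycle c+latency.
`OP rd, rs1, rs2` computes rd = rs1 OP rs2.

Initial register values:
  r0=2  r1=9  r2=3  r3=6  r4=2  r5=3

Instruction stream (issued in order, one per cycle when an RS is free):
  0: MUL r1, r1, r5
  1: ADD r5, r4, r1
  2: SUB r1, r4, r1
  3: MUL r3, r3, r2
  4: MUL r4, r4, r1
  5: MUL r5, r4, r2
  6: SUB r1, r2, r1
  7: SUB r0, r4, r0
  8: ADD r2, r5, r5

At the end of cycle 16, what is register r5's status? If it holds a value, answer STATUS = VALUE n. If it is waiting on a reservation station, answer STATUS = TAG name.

c1: issue MUL r1<-Mul1 | r0:2,r1:Mul1,r2:3,r3:6,r4:2,r5:3
c2: issue ADD r5<-Add1 | r0:2,r1:Mul1,r2:3,r3:6,r4:2,r5:Add1
c3: issue SUB r1<-Add2 | r0:2,r1:Add2,r2:3,r3:6,r4:2,r5:Add1
c4: issue MUL r3<-Mul2 | r0:2,r1:Add2,r2:3,r3:Mul2,r4:2,r5:Add1
c5: stall | r0:2,r1:Add2,r2:3,r3:Mul2,r4:2,r5:Add1
c6: CDB Mul1=27; issue MUL r4<-Mul1 | r0:2,r1:Add2,r2:3,r3:Mul2,r4:Mul1,r5:Add1
c7: stall | r0:2,r1:Add2,r2:3,r3:Mul2,r4:Mul1,r5:Add1
c8: CDB Add1=29; stall | r0:2,r1:Add2,r2:3,r3:Mul2,r4:Mul1,r5:29
c9: CDB Add2=-25; stall | r0:2,r1:-25,r2:3,r3:Mul2,r4:Mul1,r5:29
c10: CDB Mul2=18; issue MUL r5<-Mul2 | r0:2,r1:-25,r2:3,r3:18,r4:Mul1,r5:Mul2
c11: issue SUB r1<-Add1 | r0:2,r1:Add1,r2:3,r3:18,r4:Mul1,r5:Mul2
c12: issue SUB r0<-Add2 | r0:Add2,r1:Add1,r2:3,r3:18,r4:Mul1,r5:Mul2
c13: CDB Add1=28; issue ADD r2<-Add1 | r0:Add2,r1:28,r2:Add1,r3:18,r4:Mul1,r5:Mul2
c14: CDB Mul1=-50 | r0:Add2,r1:28,r2:Add1,r3:18,r4:-50,r5:Mul2
c15: - | r0:Add2,r1:28,r2:Add1,r3:18,r4:-50,r5:Mul2
c16: CDB Add2=-52 | r0:-52,r1:28,r2:Add1,r3:18,r4:-50,r5:Mul2

STATUS = TAG Mul2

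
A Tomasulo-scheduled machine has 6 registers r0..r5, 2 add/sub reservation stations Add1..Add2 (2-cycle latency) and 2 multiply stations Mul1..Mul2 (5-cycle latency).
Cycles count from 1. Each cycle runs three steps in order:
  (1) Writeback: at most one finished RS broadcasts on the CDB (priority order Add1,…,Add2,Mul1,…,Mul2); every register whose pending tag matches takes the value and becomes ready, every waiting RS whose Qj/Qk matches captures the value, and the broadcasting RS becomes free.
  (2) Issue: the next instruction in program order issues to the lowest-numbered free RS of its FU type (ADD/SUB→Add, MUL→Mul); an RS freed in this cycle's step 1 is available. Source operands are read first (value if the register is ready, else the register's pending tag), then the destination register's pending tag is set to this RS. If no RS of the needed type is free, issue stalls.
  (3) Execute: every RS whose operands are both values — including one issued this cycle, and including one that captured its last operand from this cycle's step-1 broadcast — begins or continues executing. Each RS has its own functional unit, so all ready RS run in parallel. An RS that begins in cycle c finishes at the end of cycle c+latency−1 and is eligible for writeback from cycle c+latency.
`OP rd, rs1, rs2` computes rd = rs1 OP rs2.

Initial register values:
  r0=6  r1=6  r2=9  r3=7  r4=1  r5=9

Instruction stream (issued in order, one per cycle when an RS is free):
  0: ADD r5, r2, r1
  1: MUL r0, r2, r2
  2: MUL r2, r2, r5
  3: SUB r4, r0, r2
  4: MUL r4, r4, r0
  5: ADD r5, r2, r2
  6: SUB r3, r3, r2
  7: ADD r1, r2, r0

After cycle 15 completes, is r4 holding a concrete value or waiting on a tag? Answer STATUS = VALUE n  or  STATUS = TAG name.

c1: issue ADD r5<-Add1 | r0:6,r1:6,r2:9,r3:7,r4:1,r5:Add1
c2: issue MUL r0<-Mul1 | r0:Mul1,r1:6,r2:9,r3:7,r4:1,r5:Add1
c3: CDB Add1=15; issue MUL r2<-Mul2 | r0:Mul1,r1:6,r2:Mul2,r3:7,r4:1,r5:15
c4: issue SUB r4<-Add1 | r0:Mul1,r1:6,r2:Mul2,r3:7,r4:Add1,r5:15
c5: stall | r0:Mul1,r1:6,r2:Mul2,r3:7,r4:Add1,r5:15
c6: stall | r0:Mul1,r1:6,r2:Mul2,r3:7,r4:Add1,r5:15
c7: CDB Mul1=81; issue MUL r4<-Mul1 | r0:81,r1:6,r2:Mul2,r3:7,r4:Mul1,r5:15
c8: CDB Mul2=135; issue ADD r5<-Add2 | r0:81,r1:6,r2:135,r3:7,r4:Mul1,r5:Add2
c9: stall | r0:81,r1:6,r2:135,r3:7,r4:Mul1,r5:Add2
c10: CDB Add1=-54; issue SUB r3<-Add1 | r0:81,r1:6,r2:135,r3:Add1,r4:Mul1,r5:Add2
c11: CDB Add2=270; issue ADD r1<-Add2 | r0:81,r1:Add2,r2:135,r3:Add1,r4:Mul1,r5:270
c12: CDB Add1=-128 | r0:81,r1:Add2,r2:135,r3:-128,r4:Mul1,r5:270
c13: CDB Add2=216 | r0:81,r1:216,r2:135,r3:-128,r4:Mul1,r5:270
c14: - | r0:81,r1:216,r2:135,r3:-128,r4:Mul1,r5:270
c15: CDB Mul1=-4374 | r0:81,r1:216,r2:135,r3:-128,r4:-4374,r5:270

STATUS = VALUE -4374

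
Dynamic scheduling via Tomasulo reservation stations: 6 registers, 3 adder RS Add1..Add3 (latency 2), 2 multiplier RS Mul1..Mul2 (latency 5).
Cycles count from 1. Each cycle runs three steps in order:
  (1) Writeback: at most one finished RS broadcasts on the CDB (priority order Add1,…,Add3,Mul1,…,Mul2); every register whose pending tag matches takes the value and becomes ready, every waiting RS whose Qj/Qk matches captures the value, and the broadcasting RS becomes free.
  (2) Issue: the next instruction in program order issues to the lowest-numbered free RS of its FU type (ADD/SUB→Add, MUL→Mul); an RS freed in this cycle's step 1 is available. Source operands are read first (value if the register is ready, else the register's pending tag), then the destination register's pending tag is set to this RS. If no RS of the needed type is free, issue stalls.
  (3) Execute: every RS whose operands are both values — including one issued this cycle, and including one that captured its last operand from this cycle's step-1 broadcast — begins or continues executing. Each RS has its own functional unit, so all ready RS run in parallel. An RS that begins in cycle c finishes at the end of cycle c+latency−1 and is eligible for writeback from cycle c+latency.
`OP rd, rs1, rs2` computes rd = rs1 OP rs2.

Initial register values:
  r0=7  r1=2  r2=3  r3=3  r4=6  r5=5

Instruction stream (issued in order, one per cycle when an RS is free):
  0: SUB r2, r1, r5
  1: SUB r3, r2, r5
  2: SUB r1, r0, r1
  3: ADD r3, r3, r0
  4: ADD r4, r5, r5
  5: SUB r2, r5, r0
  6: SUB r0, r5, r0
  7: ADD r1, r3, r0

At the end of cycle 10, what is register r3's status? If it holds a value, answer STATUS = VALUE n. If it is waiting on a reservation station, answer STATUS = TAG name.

  c1: issue SUB r2<-Add1  regs: r0:7,r1:2,r2:Add1,r3:3,r4:6,r5:5
  c2: issue SUB r3<-Add2  regs: r0:7,r1:2,r2:Add1,r3:Add2,r4:6,r5:5
  c3: CDB Add1=-3; issue SUB r1<-Add1  regs: r0:7,r1:Add1,r2:-3,r3:Add2,r4:6,r5:5
  c4: issue ADD r3<-Add3  regs: r0:7,r1:Add1,r2:-3,r3:Add3,r4:6,r5:5
  c5: CDB Add1=5; issue ADD r4<-Add1  regs: r0:7,r1:5,r2:-3,r3:Add3,r4:Add1,r5:5
  c6: CDB Add2=-8; issue SUB r2<-Add2  regs: r0:7,r1:5,r2:Add2,r3:Add3,r4:Add1,r5:5
  c7: CDB Add1=10; issue SUB r0<-Add1  regs: r0:Add1,r1:5,r2:Add2,r3:Add3,r4:10,r5:5
  c8: CDB Add2=-2; issue ADD r1<-Add2  regs: r0:Add1,r1:Add2,r2:-2,r3:Add3,r4:10,r5:5
  c9: CDB Add1=-2  regs: r0:-2,r1:Add2,r2:-2,r3:Add3,r4:10,r5:5
  c10: CDB Add3=-1  regs: r0:-2,r1:Add2,r2:-2,r3:-1,r4:10,r5:5

STATUS = VALUE -1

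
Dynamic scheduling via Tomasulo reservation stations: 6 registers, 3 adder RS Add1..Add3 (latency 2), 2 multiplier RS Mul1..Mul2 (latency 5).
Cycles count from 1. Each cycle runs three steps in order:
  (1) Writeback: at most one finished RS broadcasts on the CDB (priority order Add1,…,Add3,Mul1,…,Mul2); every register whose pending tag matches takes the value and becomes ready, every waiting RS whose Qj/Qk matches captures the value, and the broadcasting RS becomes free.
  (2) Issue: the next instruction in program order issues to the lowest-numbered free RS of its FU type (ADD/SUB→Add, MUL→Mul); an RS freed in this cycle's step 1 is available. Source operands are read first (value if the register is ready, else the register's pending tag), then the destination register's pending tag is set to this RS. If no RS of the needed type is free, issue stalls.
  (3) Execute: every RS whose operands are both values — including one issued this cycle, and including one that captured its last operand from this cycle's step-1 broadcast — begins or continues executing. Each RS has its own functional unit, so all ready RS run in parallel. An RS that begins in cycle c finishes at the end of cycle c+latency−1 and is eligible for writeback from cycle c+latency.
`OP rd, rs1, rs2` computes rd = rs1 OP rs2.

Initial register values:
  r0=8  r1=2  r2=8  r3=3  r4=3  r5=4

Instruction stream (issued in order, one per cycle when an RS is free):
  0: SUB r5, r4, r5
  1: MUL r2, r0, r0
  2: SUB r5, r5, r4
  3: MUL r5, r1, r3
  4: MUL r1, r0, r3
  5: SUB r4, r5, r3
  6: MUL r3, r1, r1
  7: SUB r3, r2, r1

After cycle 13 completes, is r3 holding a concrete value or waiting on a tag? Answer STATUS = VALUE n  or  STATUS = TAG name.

cycle 1: issue SUB r5<-Add1 // r0:8,r1:2,r2:8,r3:3,r4:3,r5:Add1
cycle 2: issue MUL r2<-Mul1 // r0:8,r1:2,r2:Mul1,r3:3,r4:3,r5:Add1
cycle 3: CDB Add1=-1; issue SUB r5<-Add1 // r0:8,r1:2,r2:Mul1,r3:3,r4:3,r5:Add1
cycle 4: issue MUL r5<-Mul2 // r0:8,r1:2,r2:Mul1,r3:3,r4:3,r5:Mul2
cycle 5: CDB Add1=-4; stall // r0:8,r1:2,r2:Mul1,r3:3,r4:3,r5:Mul2
cycle 6: stall // r0:8,r1:2,r2:Mul1,r3:3,r4:3,r5:Mul2
cycle 7: CDB Mul1=64; issue MUL r1<-Mul1 // r0:8,r1:Mul1,r2:64,r3:3,r4:3,r5:Mul2
cycle 8: issue SUB r4<-Add1 // r0:8,r1:Mul1,r2:64,r3:3,r4:Add1,r5:Mul2
cycle 9: CDB Mul2=6; issue MUL r3<-Mul2 // r0:8,r1:Mul1,r2:64,r3:Mul2,r4:Add1,r5:6
cycle 10: issue SUB r3<-Add2 // r0:8,r1:Mul1,r2:64,r3:Add2,r4:Add1,r5:6
cycle 11: CDB Add1=3 // r0:8,r1:Mul1,r2:64,r3:Add2,r4:3,r5:6
cycle 12: CDB Mul1=24 // r0:8,r1:24,r2:64,r3:Add2,r4:3,r5:6
cycle 13: - // r0:8,r1:24,r2:64,r3:Add2,r4:3,r5:6

STATUS = TAG Add2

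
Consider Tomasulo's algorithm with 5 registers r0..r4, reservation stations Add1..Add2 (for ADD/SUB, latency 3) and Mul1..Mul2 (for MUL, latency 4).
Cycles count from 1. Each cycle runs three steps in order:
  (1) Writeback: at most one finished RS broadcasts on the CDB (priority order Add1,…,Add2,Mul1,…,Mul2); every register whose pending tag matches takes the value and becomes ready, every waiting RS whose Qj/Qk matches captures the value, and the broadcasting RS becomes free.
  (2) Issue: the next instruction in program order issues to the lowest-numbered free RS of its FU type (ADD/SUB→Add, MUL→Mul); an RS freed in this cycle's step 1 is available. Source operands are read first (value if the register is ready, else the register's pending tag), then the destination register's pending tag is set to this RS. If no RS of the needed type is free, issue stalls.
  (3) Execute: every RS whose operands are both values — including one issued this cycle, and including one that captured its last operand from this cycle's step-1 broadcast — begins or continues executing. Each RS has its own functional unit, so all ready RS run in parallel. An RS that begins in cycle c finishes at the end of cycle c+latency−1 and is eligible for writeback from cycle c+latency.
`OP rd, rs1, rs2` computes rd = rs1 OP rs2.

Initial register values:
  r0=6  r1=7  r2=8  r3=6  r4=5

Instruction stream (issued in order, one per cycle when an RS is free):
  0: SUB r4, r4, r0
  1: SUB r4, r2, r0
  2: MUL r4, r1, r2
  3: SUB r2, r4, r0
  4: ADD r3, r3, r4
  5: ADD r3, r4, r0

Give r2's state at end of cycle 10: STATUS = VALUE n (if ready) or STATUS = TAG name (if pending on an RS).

c1: issue SUB r4<-Add1 | r0:6,r1:7,r2:8,r3:6,r4:Add1
c2: issue SUB r4<-Add2 | r0:6,r1:7,r2:8,r3:6,r4:Add2
c3: issue MUL r4<-Mul1 | r0:6,r1:7,r2:8,r3:6,r4:Mul1
c4: CDB Add1=-1; issue SUB r2<-Add1 | r0:6,r1:7,r2:Add1,r3:6,r4:Mul1
c5: CDB Add2=2; issue ADD r3<-Add2 | r0:6,r1:7,r2:Add1,r3:Add2,r4:Mul1
c6: stall | r0:6,r1:7,r2:Add1,r3:Add2,r4:Mul1
c7: CDB Mul1=56; stall | r0:6,r1:7,r2:Add1,r3:Add2,r4:56
c8: stall | r0:6,r1:7,r2:Add1,r3:Add2,r4:56
c9: stall | r0:6,r1:7,r2:Add1,r3:Add2,r4:56
c10: CDB Add1=50; issue ADD r3<-Add1 | r0:6,r1:7,r2:50,r3:Add1,r4:56

STATUS = VALUE 50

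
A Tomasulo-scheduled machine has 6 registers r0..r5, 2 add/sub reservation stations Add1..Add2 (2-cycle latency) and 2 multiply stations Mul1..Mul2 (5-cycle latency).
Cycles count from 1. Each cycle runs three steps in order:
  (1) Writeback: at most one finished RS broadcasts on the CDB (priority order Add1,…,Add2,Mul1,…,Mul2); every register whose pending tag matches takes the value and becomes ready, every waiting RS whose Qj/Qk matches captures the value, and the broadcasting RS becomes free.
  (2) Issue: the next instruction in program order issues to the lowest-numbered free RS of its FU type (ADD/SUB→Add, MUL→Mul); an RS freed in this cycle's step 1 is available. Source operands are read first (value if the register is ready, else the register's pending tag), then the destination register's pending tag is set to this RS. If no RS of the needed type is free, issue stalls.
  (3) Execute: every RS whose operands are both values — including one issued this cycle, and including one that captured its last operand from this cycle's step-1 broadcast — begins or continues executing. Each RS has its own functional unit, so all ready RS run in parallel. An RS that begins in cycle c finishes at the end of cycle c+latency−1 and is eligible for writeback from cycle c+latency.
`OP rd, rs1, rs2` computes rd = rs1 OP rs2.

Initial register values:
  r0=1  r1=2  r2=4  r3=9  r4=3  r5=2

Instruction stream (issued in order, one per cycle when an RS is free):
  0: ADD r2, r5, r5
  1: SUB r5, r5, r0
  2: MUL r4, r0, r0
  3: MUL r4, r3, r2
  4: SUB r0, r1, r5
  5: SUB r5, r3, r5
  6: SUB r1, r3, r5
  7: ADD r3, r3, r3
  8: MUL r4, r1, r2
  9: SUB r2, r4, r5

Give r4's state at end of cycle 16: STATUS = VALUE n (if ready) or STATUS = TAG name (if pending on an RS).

cycle 1: issue ADD r2<-Add1 // r0:1,r1:2,r2:Add1,r3:9,r4:3,r5:2
cycle 2: issue SUB r5<-Add2 // r0:1,r1:2,r2:Add1,r3:9,r4:3,r5:Add2
cycle 3: CDB Add1=4; issue MUL r4<-Mul1 // r0:1,r1:2,r2:4,r3:9,r4:Mul1,r5:Add2
cycle 4: CDB Add2=1; issue MUL r4<-Mul2 // r0:1,r1:2,r2:4,r3:9,r4:Mul2,r5:1
cycle 5: issue SUB r0<-Add1 // r0:Add1,r1:2,r2:4,r3:9,r4:Mul2,r5:1
cycle 6: issue SUB r5<-Add2 // r0:Add1,r1:2,r2:4,r3:9,r4:Mul2,r5:Add2
cycle 7: CDB Add1=1; issue SUB r1<-Add1 // r0:1,r1:Add1,r2:4,r3:9,r4:Mul2,r5:Add2
cycle 8: CDB Add2=8; issue ADD r3<-Add2 // r0:1,r1:Add1,r2:4,r3:Add2,r4:Mul2,r5:8
cycle 9: CDB Mul1=1; issue MUL r4<-Mul1 // r0:1,r1:Add1,r2:4,r3:Add2,r4:Mul1,r5:8
cycle 10: CDB Add1=1; issue SUB r2<-Add1 // r0:1,r1:1,r2:Add1,r3:Add2,r4:Mul1,r5:8
cycle 11: CDB Add2=18 // r0:1,r1:1,r2:Add1,r3:18,r4:Mul1,r5:8
cycle 12: CDB Mul2=36 // r0:1,r1:1,r2:Add1,r3:18,r4:Mul1,r5:8
cycle 13: - // r0:1,r1:1,r2:Add1,r3:18,r4:Mul1,r5:8
cycle 14: - // r0:1,r1:1,r2:Add1,r3:18,r4:Mul1,r5:8
cycle 15: CDB Mul1=4 // r0:1,r1:1,r2:Add1,r3:18,r4:4,r5:8
cycle 16: - // r0:1,r1:1,r2:Add1,r3:18,r4:4,r5:8

STATUS = VALUE 4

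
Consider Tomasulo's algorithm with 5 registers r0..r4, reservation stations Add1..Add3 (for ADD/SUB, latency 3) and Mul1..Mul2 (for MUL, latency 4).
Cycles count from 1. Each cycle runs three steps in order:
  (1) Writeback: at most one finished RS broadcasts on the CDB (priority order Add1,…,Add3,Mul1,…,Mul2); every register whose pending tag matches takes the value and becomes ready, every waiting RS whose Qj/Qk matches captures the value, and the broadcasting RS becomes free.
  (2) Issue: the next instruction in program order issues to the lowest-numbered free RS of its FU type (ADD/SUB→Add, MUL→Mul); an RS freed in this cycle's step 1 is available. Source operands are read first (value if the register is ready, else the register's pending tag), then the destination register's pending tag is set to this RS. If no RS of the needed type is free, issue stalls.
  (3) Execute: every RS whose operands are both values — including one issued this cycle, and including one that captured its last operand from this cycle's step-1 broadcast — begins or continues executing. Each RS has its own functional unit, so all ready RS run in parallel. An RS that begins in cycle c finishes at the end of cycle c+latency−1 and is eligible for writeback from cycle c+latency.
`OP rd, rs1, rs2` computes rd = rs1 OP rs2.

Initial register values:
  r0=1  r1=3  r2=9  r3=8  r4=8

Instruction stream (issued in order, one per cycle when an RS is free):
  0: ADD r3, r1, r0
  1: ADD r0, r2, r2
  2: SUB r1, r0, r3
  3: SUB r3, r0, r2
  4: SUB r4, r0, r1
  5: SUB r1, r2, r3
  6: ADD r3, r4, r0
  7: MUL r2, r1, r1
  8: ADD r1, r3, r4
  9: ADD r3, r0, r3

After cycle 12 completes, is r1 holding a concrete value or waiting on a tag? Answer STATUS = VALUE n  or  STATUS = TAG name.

STATUS = TAG Add1

  c1: issue ADD r3<-Add1  regs: r0:1,r1:3,r2:9,r3:Add1,r4:8
  c2: issue ADD r0<-Add2  regs: r0:Add2,r1:3,r2:9,r3:Add1,r4:8
  c3: issue SUB r1<-Add3  regs: r0:Add2,r1:Add3,r2:9,r3:Add1,r4:8
  c4: CDB Add1=4; issue SUB r3<-Add1  regs: r0:Add2,r1:Add3,r2:9,r3:Add1,r4:8
  c5: CDB Add2=18; issue SUB r4<-Add2  regs: r0:18,r1:Add3,r2:9,r3:Add1,r4:Add2
  c6: stall  regs: r0:18,r1:Add3,r2:9,r3:Add1,r4:Add2
  c7: stall  regs: r0:18,r1:Add3,r2:9,r3:Add1,r4:Add2
  c8: CDB Add1=9; issue SUB r1<-Add1  regs: r0:18,r1:Add1,r2:9,r3:9,r4:Add2
  c9: CDB Add3=14; issue ADD r3<-Add3  regs: r0:18,r1:Add1,r2:9,r3:Add3,r4:Add2
  c10: issue MUL r2<-Mul1  regs: r0:18,r1:Add1,r2:Mul1,r3:Add3,r4:Add2
  c11: CDB Add1=0; issue ADD r1<-Add1  regs: r0:18,r1:Add1,r2:Mul1,r3:Add3,r4:Add2
  c12: CDB Add2=4; issue ADD r3<-Add2  regs: r0:18,r1:Add1,r2:Mul1,r3:Add2,r4:4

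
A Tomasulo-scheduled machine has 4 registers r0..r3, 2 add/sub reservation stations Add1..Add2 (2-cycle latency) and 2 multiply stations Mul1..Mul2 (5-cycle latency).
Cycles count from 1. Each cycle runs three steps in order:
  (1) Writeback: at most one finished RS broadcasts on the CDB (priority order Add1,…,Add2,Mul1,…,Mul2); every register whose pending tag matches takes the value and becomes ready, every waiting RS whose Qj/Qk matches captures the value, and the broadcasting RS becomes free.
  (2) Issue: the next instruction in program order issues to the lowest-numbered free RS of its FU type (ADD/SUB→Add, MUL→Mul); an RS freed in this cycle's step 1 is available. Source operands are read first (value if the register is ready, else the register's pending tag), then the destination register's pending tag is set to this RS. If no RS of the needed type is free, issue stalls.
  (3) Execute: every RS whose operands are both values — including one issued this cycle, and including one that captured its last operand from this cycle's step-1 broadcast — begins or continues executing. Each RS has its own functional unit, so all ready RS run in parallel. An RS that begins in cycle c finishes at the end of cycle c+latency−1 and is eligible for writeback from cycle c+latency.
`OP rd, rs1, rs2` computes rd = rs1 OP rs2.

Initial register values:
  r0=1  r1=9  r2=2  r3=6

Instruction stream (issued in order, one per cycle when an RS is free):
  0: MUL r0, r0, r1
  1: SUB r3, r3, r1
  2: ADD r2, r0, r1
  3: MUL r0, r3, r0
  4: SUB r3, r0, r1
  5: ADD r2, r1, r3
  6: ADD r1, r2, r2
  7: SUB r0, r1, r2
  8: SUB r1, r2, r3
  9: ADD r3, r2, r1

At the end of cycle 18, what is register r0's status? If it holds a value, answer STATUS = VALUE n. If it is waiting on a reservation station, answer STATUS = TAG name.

STATUS = TAG Add2

c1: issue MUL r0<-Mul1 | r0:Mul1,r1:9,r2:2,r3:6
c2: issue SUB r3<-Add1 | r0:Mul1,r1:9,r2:2,r3:Add1
c3: issue ADD r2<-Add2 | r0:Mul1,r1:9,r2:Add2,r3:Add1
c4: CDB Add1=-3; issue MUL r0<-Mul2 | r0:Mul2,r1:9,r2:Add2,r3:-3
c5: issue SUB r3<-Add1 | r0:Mul2,r1:9,r2:Add2,r3:Add1
c6: CDB Mul1=9; stall | r0:Mul2,r1:9,r2:Add2,r3:Add1
c7: stall | r0:Mul2,r1:9,r2:Add2,r3:Add1
c8: CDB Add2=18; issue ADD r2<-Add2 | r0:Mul2,r1:9,r2:Add2,r3:Add1
c9: stall | r0:Mul2,r1:9,r2:Add2,r3:Add1
c10: stall | r0:Mul2,r1:9,r2:Add2,r3:Add1
c11: CDB Mul2=-27; stall | r0:-27,r1:9,r2:Add2,r3:Add1
c12: stall | r0:-27,r1:9,r2:Add2,r3:Add1
c13: CDB Add1=-36; issue ADD r1<-Add1 | r0:-27,r1:Add1,r2:Add2,r3:-36
c14: stall | r0:-27,r1:Add1,r2:Add2,r3:-36
c15: CDB Add2=-27; issue SUB r0<-Add2 | r0:Add2,r1:Add1,r2:-27,r3:-36
c16: stall | r0:Add2,r1:Add1,r2:-27,r3:-36
c17: CDB Add1=-54; issue SUB r1<-Add1 | r0:Add2,r1:Add1,r2:-27,r3:-36
c18: stall | r0:Add2,r1:Add1,r2:-27,r3:-36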